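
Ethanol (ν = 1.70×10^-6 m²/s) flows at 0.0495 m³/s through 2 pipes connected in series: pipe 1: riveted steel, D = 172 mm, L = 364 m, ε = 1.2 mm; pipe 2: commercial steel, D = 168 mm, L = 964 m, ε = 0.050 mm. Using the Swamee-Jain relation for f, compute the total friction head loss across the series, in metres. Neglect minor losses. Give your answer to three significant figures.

H ≈ 42.4 m

Pipe 1: V = 2.130 m/s, Re = 2.16×10^5, ε/D = 0.00698, f = 0.03419, h_1 = f(L/D)V²/2g = 16.74 m
Pipe 2: V = 2.233 m/s, Re = 2.21×10^5, ε/D = 2.98×10^-4, f = 0.01758, h_2 = f(L/D)V²/2g = 25.64 m
Series → Q common, losses add: H = Σh = 42.38 m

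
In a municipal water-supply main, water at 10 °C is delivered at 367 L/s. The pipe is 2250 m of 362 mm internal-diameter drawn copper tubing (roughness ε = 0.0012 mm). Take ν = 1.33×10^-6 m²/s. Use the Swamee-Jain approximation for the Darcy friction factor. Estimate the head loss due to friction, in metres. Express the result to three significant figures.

V = 4Q/(πD²) = 4·0.367/(π·0.362²) = 3.566 m/s
Re = VD/ν = 3.566·0.362/1.33×10^-6 = 9.71×10^5 → turbulent
ε/D = 0.0012/362 = 3.31×10^-6
Swamee-Jain: f = 0.01175
h_f = f(L/D)V²/(2g) = 0.01175·(2250/0.362)·3.566²/(2·9.81) = 47.32 m

h_f ≈ 47.3 m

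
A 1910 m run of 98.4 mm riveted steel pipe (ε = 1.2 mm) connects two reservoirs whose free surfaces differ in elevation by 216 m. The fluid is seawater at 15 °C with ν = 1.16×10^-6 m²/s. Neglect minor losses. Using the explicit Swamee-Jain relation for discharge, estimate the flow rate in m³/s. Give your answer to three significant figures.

Swamee-Jain (Type II): Q = -0.965·√(gD⁵h_f/L)·ln[ε/(3.7D) + √(3.17ν²L/(gD³h_f))]
√(gD⁵h_f/L) = √(9.81·0.0984⁵·216/1910) = 0.003199
ε/(3.7D) = 0.00330; √(3.17ν²L/(gD³h_f)) = 6.35×10^-5
Q = -0.965·0.003199·ln(0.003360) = 0.01758 m³/s
Check: V = 2.31 m/s, Re = 1.96×10^5, f = 0.04101, h_f = 217 m ≈ 216 m ✓

Q ≈ 0.0176 m³/s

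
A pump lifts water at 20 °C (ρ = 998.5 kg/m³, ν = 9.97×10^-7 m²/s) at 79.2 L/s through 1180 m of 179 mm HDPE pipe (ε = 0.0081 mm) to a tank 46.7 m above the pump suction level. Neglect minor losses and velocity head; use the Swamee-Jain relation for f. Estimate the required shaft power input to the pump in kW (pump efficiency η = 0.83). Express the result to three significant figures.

V = 4Q/(πD²) = 3.147 m/s; Re = 5.65×10^5; ε/D = 4.53×10^-5; f = 0.01354
h_f = f(L/D)V²/2g = 45.05 m
Total head H = z + h_f = 46.7 + 45.05 = 91.75 m
P_hyd = ρgQH = 998.5·9.81·0.0792·91.75 = 71.18 kW
P_shaft = P_hyd/η = 71.18/0.83 = 85.76 kW

P_shaft ≈ 85.8 kW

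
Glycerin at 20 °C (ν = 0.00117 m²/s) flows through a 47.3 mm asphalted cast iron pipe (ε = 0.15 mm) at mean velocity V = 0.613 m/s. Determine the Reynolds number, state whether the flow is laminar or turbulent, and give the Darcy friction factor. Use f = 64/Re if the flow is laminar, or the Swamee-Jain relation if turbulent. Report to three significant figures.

Re = VD/ν = 0.6130·0.0473/0.00117 = 24.8
Re < 2300 → laminar → f = 64/Re = 2.583

Re ≈ 24.8; laminar; f = 64/Re ≈ 2.58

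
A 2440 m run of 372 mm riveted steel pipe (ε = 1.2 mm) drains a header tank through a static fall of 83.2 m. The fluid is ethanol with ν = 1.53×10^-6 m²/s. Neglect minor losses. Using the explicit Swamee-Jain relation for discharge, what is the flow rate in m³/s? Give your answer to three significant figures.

Swamee-Jain (Type II): Q = -0.965·√(gD⁵h_f/L)·ln[ε/(3.7D) + √(3.17ν²L/(gD³h_f))]
√(gD⁵h_f/L) = √(9.81·0.372⁵·83.2/2440) = 0.04882
ε/(3.7D) = 8.72×10^-4; √(3.17ν²L/(gD³h_f)) = 2.08×10^-5
Q = -0.965·0.04882·ln(8.926×10^-4) = 0.3308 m³/s
Check: V = 3.04 m/s, Re = 7.40×10^5, f = 0.02696, h_f = 83.5 m ≈ 83.2 m ✓

Q ≈ 0.331 m³/s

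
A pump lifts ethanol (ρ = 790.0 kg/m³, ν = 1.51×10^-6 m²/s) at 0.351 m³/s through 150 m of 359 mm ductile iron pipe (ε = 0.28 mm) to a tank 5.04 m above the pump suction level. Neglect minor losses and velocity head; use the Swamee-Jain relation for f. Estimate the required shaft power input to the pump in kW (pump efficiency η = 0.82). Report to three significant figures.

P_shaft ≈ 32.9 kW

V = 4Q/(πD²) = 3.468 m/s; Re = 8.24×10^5; ε/D = 7.80×10^-4; f = 0.01904
h_f = f(L/D)V²/2g = 4.876 m
Total head H = z + h_f = 5.04 + 4.876 = 9.916 m
P_hyd = ρgQH = 790.0·9.81·0.351·9.916 = 26.97 kW
P_shaft = P_hyd/η = 26.97/0.82 = 32.89 kW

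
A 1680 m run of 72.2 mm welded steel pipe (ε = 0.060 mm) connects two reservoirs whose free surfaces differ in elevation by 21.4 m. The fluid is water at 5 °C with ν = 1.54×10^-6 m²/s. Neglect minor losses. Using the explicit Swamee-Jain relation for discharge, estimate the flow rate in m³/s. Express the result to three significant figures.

Swamee-Jain (Type II): Q = -0.965·√(gD⁵h_f/L)·ln[ε/(3.7D) + √(3.17ν²L/(gD³h_f))]
√(gD⁵h_f/L) = √(9.81·0.0722⁵·21.4/1680) = 4.951×10^-4
ε/(3.7D) = 2.25×10^-4; √(3.17ν²L/(gD³h_f)) = 4.00×10^-4
Q = -0.965·4.951×10^-4·ln(6.244×10^-4) = 0.003526 m³/s
Check: V = 0.861 m/s, Re = 4.04×10^4, f = 0.02446, h_f = 21.5 m ≈ 21.4 m ✓

Q ≈ 0.00353 m³/s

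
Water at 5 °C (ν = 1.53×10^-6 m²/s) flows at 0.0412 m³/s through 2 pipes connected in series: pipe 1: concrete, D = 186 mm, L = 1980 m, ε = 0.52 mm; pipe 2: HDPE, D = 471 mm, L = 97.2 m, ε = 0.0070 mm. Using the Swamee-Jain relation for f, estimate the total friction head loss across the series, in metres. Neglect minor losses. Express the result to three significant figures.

Pipe 1: V = 1.516 m/s, Re = 1.84×10^5, ε/D = 0.00280, f = 0.02661, h_1 = f(L/D)V²/2g = 33.19 m
Pipe 2: V = 0.2365 m/s, Re = 7.28×10^4, ε/D = 1.49×10^-5, f = 0.01919, h_2 = f(L/D)V²/2g = 0.01128 m
Series → Q common, losses add: H = Σh = 33.20 m

H ≈ 33.2 m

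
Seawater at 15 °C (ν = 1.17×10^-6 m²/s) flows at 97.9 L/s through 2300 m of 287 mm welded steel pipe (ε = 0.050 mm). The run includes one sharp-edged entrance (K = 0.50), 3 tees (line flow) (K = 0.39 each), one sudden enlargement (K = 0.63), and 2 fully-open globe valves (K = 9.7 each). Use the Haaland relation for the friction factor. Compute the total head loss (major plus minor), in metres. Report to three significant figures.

H_L ≈ 17.0 m

V = 4Q/(πD²) = 1.513 m/s; V²/2g = 0.1167 m
Re = 3.71×10^5, ε/D = 1.74×10^-4 → f = 0.01549 (Haaland)
Major: h_f = f(L/D)·V²/2g = 0.01549·8014·0.1167 = 14.49 m
Minor: ΣK = 21.7; h_m = ΣK·V²/2g = 2.533 m
Total H_L = 14.49 + 2.533 = 17.02 m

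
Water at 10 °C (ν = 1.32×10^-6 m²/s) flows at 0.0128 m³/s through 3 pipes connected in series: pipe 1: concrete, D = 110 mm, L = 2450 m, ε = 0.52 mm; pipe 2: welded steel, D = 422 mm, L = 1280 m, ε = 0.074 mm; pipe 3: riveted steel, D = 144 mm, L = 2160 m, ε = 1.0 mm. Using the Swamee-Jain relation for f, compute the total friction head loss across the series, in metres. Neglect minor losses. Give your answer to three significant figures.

Pipe 1: V = 1.347 m/s, Re = 1.12×10^5, ε/D = 0.00473, f = 0.03097, h_1 = f(L/D)V²/2g = 63.78 m
Pipe 2: V = 0.09152 m/s, Re = 2.93×10^4, ε/D = 1.75×10^-4, f = 0.02404, h_2 = f(L/D)V²/2g = 0.03113 m
Pipe 3: V = 0.7860 m/s, Re = 8.57×10^4, ε/D = 0.00694, f = 0.03479, h_3 = f(L/D)V²/2g = 16.43 m
Series → Q common, losses add: H = Σh = 80.24 m

H ≈ 80.2 m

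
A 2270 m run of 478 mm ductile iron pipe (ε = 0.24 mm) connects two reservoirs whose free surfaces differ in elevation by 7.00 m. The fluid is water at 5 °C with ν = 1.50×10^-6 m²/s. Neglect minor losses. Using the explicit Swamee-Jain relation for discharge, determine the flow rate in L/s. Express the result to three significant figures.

Q ≈ 228 L/s

Swamee-Jain (Type II): Q = -0.965·√(gD⁵h_f/L)·ln[ε/(3.7D) + √(3.17ν²L/(gD³h_f))]
√(gD⁵h_f/L) = √(9.81·0.478⁵·7.00/2270) = 0.02748
ε/(3.7D) = 1.36×10^-4; √(3.17ν²L/(gD³h_f)) = 4.65×10^-5
Q = -0.965·0.02748·ln(1.822×10^-4) = 0.2283 m³/s
Check: V = 1.27 m/s, Re = 4.05×10^5, f = 0.01799, h_f = 7.05 m ≈ 7.00 m ✓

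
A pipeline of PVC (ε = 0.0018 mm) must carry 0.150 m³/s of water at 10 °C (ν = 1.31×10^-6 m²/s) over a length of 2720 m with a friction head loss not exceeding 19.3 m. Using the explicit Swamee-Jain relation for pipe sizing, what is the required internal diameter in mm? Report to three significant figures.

Swamee-Jain (Type III): D = 0.66·[ε^1.25·(LQ²/(gh_f))^4.75 + ν·Q^9.4·(L/(gh_f))^5.2]^0.04
LQ²/(gh_f) = 0.3232; L/(gh_f) = 14.37
Term 1 = ε^1.25·(…)^4.75 = 3.09×10^-10; Term 2 = ν·Q^9.4·(…)^5.2 = 2.46×10^-8
D = 0.66·(3.09×10^-10 + 2.46×10^-8)^0.04 = 0.3276 m = 328 mm
Check: V = 1.78 m/s, Re = 4.45×10^5, f = 0.01345, h_f = 18.0 m ≈ 19.3 m ✓

D ≈ 328 mm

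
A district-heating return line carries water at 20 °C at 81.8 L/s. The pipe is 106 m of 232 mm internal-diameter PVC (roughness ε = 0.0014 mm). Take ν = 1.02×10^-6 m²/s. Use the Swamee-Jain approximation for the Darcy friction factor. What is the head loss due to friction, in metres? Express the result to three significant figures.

V = 4Q/(πD²) = 4·0.0818/(π·0.232²) = 1.935 m/s
Re = VD/ν = 1.935·0.232/1.02×10^-6 = 4.40×10^5 → turbulent
ε/D = 0.0014/232 = 6.03×10^-6
Swamee-Jain: f = 0.01348
h_f = f(L/D)V²/(2g) = 0.01348·(106/0.232)·1.935²/(2·9.81) = 1.176 m

h_f ≈ 1.18 m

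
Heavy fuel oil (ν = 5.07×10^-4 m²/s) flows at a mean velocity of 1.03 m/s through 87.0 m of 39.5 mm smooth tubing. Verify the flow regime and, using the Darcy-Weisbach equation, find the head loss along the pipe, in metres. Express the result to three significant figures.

Re = VD/ν = 1.03·0.03950/5.07×10^-4 = 80.2 → laminar (Re < 2300)
f = 64/Re = 0.7975
h_f = f(L/D)V²/(2g) = 0.7975·(87.0/0.03950)·1.03²/(2·9.81) = 94.98 m

h_f ≈ 95.0 m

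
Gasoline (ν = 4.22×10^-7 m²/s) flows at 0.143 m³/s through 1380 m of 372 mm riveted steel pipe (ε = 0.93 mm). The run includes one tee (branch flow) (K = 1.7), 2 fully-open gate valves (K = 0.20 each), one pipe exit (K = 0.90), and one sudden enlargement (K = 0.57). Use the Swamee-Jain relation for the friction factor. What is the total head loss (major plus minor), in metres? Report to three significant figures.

H_L ≈ 8.52 m

V = 4Q/(πD²) = 1.316 m/s; V²/2g = 0.08823 m
Re = 1.16×10^6, ε/D = 0.00250 → f = 0.02507 (Swamee-Jain)
Major: h_f = f(L/D)·V²/2g = 0.02507·3710·0.08823 = 8.207 m
Minor: ΣK = 3.57; h_m = ΣK·V²/2g = 0.3150 m
Total H_L = 8.207 + 0.3150 = 8.522 m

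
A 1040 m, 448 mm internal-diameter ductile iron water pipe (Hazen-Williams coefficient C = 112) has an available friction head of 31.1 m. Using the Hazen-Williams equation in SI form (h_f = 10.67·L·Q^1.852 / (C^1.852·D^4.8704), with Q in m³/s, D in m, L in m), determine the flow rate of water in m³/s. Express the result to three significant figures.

Q ≈ 0.567 m³/s

Rearranging: Q = [h_f·C^1.852·D^4.8704 / (10.67·L)]^(1/1.852)
Q = [31.1·112^1.852·0.448^4.8704 / (10.67·1040)]^0.540 = 0.5675 m³/s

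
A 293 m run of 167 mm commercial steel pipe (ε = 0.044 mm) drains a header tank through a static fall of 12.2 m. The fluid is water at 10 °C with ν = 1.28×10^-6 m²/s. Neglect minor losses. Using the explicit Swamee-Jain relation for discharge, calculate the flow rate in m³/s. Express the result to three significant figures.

Swamee-Jain (Type II): Q = -0.965·√(gD⁵h_f/L)·ln[ε/(3.7D) + √(3.17ν²L/(gD³h_f))]
√(gD⁵h_f/L) = √(9.81·0.167⁵·12.2/293) = 0.007284
ε/(3.7D) = 7.12×10^-5; √(3.17ν²L/(gD³h_f)) = 5.22×10^-5
Q = -0.965·0.007284·ln(1.235×10^-4) = 0.06326 m³/s
Check: V = 2.89 m/s, Re = 3.77×10^5, f = 0.01645, h_f = 12.3 m ≈ 12.2 m ✓

Q ≈ 0.0633 m³/s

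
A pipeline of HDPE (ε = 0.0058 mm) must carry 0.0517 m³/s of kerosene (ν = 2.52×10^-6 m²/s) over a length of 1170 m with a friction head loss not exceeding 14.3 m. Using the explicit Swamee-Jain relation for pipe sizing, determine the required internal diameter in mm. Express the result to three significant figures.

Swamee-Jain (Type III): D = 0.66·[ε^1.25·(LQ²/(gh_f))^4.75 + ν·Q^9.4·(L/(gh_f))^5.2]^0.04
LQ²/(gh_f) = 0.02229; L/(gh_f) = 8.340
Term 1 = ε^1.25·(…)^4.75 = 4.06×10^-15; Term 2 = ν·Q^9.4·(…)^5.2 = 1.25×10^-13
D = 0.66·(4.06×10^-15 + 1.25×10^-13)^0.04 = 0.2014 m = 201 mm
Check: V = 1.62 m/s, Re = 1.30×10^5, f = 0.01713, h_f = 13.4 m ≈ 14.3 m ✓

D ≈ 201 mm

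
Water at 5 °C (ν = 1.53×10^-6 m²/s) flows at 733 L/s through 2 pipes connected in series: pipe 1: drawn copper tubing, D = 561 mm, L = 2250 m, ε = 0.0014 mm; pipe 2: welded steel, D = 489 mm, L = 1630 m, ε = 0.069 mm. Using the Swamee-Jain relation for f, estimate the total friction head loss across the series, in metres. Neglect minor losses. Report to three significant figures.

H ≈ 56.6 m

Pipe 1: V = 2.965 m/s, Re = 1.09×10^6, ε/D = 2.50×10^-6, f = 0.01151, h_1 = f(L/D)V²/2g = 20.69 m
Pipe 2: V = 3.903 m/s, Re = 1.25×10^6, ε/D = 1.41×10^-4, f = 0.01387, h_2 = f(L/D)V²/2g = 35.90 m
Series → Q common, losses add: H = Σh = 56.60 m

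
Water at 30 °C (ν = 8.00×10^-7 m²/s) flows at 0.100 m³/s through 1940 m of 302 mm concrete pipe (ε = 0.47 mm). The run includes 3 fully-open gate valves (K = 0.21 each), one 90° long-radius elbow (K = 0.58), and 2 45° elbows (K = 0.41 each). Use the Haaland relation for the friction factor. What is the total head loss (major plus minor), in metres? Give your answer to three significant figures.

H_L ≈ 14.5 m

V = 4Q/(πD²) = 1.396 m/s; V²/2g = 0.09933 m
Re = 5.27×10^5, ε/D = 0.00156 → f = 0.02234 (Haaland)
Major: h_f = f(L/D)·V²/2g = 0.02234·6424·0.09933 = 14.26 m
Minor: ΣK = 2.03; h_m = ΣK·V²/2g = 0.2016 m
Total H_L = 14.26 + 0.2016 = 14.46 m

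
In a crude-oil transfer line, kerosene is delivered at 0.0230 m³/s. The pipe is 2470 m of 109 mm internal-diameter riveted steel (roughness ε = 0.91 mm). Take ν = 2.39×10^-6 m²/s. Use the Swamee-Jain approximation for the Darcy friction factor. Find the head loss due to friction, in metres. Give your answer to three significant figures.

h_f ≈ 256 m

V = 4Q/(πD²) = 4·0.0230/(π·0.109²) = 2.465 m/s
Re = VD/ν = 2.465·0.109/2.39×10^-6 = 1.12×10^5 → turbulent
ε/D = 0.91/109 = 0.00835
Swamee-Jain: f = 0.03652
h_f = f(L/D)V²/(2g) = 0.03652·(2470/0.109)·2.465²/(2·9.81) = 256.3 m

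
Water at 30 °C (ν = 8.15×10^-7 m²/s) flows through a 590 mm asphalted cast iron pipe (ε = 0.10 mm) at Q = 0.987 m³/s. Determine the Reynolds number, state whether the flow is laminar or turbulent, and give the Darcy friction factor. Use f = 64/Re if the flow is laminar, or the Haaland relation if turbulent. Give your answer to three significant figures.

V = 4Q/(πD²) = 3.610 m/s
Re = VD/ν = 3.610·0.590/8.15×10^-7 = 2.61×10^6
Re > 4000 → turbulent; ε/D = 1.69×10^-4
Haaland: f = 0.01370

Re ≈ 2.61×10^6; turbulent; f ≈ 0.0137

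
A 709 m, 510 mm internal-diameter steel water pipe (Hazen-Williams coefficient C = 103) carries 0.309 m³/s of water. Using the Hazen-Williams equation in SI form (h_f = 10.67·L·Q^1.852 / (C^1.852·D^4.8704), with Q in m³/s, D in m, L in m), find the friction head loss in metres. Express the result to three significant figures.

h_f ≈ 4.27 m

h_f = 10.67·709·0.309^1.852 / (103^1.852·0.510^4.8704) = 4.273 m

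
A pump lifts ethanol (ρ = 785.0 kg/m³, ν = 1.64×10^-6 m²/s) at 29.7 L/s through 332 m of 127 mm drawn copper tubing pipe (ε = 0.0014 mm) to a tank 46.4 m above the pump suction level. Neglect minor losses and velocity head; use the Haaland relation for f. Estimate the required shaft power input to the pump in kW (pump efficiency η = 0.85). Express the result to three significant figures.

P_shaft ≈ 15.6 kW

V = 4Q/(πD²) = 2.345 m/s; Re = 1.82×10^5; ε/D = 1.10×10^-5; f = 0.01586
h_f = f(L/D)V²/2g = 11.61 m
Total head H = z + h_f = 46.4 + 11.61 = 58.01 m
P_hyd = ρgQH = 785.0·9.81·0.0297·58.01 = 13.27 kW
P_shaft = P_hyd/η = 13.27/0.85 = 15.61 kW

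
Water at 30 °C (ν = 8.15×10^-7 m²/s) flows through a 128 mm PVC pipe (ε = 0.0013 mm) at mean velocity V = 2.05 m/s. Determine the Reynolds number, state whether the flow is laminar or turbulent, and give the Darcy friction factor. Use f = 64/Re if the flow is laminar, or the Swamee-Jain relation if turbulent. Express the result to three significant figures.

Re = VD/ν = 2.050·0.128/8.15×10^-7 = 3.22×10^5
Re > 4000 → turbulent; ε/D = 1.02×10^-5
Swamee-Jain: f = 0.01431

Re ≈ 3.22×10^5; turbulent; f ≈ 0.0143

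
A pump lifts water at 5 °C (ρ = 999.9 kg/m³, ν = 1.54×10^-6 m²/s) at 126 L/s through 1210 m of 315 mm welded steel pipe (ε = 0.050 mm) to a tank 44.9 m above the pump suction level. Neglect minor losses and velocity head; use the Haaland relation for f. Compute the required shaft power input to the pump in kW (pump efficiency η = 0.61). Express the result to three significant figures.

P_shaft ≈ 107 kW

V = 4Q/(πD²) = 1.617 m/s; Re = 3.31×10^5; ε/D = 1.59×10^-4; f = 0.01555
h_f = f(L/D)V²/2g = 7.958 m
Total head H = z + h_f = 44.9 + 7.958 = 52.86 m
P_hyd = ρgQH = 999.9·9.81·0.126·52.86 = 65.33 kW
P_shaft = P_hyd/η = 65.33/0.61 = 107.1 kW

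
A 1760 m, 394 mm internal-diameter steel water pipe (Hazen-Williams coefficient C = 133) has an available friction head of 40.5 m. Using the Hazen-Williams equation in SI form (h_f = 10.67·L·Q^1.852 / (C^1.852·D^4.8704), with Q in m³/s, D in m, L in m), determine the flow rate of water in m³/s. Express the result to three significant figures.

Q ≈ 0.417 m³/s

Rearranging: Q = [h_f·C^1.852·D^4.8704 / (10.67·L)]^(1/1.852)
Q = [40.5·133^1.852·0.394^4.8704 / (10.67·1760)]^0.540 = 0.4173 m³/s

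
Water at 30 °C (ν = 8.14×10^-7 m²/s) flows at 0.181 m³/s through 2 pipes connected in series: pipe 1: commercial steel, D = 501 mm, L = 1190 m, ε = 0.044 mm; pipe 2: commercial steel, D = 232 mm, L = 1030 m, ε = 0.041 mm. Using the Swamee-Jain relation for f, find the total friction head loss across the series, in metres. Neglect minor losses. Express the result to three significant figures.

H ≈ 60.9 m

Pipe 1: V = 0.9181 m/s, Re = 5.65×10^5, ε/D = 8.78×10^-5, f = 0.01412, h_1 = f(L/D)V²/2g = 1.441 m
Pipe 2: V = 4.282 m/s, Re = 1.22×10^6, ε/D = 1.77×10^-4, f = 0.01434, h_2 = f(L/D)V²/2g = 59.50 m
Series → Q common, losses add: H = Σh = 60.94 m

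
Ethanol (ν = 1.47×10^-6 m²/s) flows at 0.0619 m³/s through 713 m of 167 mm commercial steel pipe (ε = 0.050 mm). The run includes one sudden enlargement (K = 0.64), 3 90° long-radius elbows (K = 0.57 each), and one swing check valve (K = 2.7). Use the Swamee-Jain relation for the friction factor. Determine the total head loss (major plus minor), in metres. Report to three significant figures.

V = 4Q/(πD²) = 2.826 m/s; V²/2g = 0.4070 m
Re = 3.21×10^5, ε/D = 2.99×10^-4 → f = 0.01695 (Swamee-Jain)
Major: h_f = f(L/D)·V²/2g = 0.01695·4269·0.4070 = 29.46 m
Minor: ΣK = 5.05; h_m = ΣK·V²/2g = 2.056 m
Total H_L = 29.46 + 2.056 = 31.52 m

H_L ≈ 31.5 m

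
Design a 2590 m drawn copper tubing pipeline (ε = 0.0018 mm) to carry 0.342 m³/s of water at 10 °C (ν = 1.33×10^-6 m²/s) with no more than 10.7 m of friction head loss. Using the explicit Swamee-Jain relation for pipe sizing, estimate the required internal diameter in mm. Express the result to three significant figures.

Swamee-Jain (Type III): D = 0.66·[ε^1.25·(LQ²/(gh_f))^4.75 + ν·Q^9.4·(L/(gh_f))^5.2]^0.04
LQ²/(gh_f) = 2.886; L/(gh_f) = 24.67
Term 1 = ε^1.25·(…)^4.75 = 1.01×10^-5; Term 2 = ν·Q^9.4·(…)^5.2 = 9.62×10^-4
D = 0.66·(1.01×10^-5 + 9.62×10^-4)^0.04 = 0.5001 m = 500 mm
Check: V = 1.74 m/s, Re = 6.55×10^5, f = 0.01255, h_f = 10.0 m ≈ 10.7 m ✓

D ≈ 500 mm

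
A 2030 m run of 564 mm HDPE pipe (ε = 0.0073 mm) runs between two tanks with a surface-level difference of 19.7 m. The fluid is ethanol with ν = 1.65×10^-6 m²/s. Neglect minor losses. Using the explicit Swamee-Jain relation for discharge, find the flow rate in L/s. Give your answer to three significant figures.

Q ≈ 751 L/s

Swamee-Jain (Type II): Q = -0.965·√(gD⁵h_f/L)·ln[ε/(3.7D) + √(3.17ν²L/(gD³h_f))]
√(gD⁵h_f/L) = √(9.81·0.564⁵·19.7/2030) = 0.07371
ε/(3.7D) = 3.50×10^-6; √(3.17ν²L/(gD³h_f)) = 2.25×10^-5
Q = -0.965·0.07371·ln(2.598×10^-5) = 0.7510 m³/s
Check: V = 3.01 m/s, Re = 1.03×10^6, f = 0.01187, h_f = 19.7 m ≈ 19.7 m ✓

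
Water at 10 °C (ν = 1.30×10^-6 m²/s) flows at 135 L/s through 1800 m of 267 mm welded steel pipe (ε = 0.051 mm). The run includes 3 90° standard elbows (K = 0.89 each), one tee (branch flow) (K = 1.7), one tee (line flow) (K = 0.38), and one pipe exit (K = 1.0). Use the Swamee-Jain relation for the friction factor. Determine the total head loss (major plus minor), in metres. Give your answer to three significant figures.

V = 4Q/(πD²) = 2.411 m/s; V²/2g = 0.2963 m
Re = 4.95×10^5, ε/D = 1.91×10^-4 → f = 0.01544 (Swamee-Jain)
Major: h_f = f(L/D)·V²/2g = 0.01544·6742·0.2963 = 30.84 m
Minor: ΣK = 5.75; h_m = ΣK·V²/2g = 1.704 m
Total H_L = 30.84 + 1.704 = 32.55 m

H_L ≈ 32.5 m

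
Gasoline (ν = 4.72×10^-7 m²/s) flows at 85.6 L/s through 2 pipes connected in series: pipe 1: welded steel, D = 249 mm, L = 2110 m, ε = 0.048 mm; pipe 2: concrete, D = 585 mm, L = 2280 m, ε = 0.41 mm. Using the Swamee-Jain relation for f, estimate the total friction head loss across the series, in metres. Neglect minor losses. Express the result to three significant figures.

Pipe 1: V = 1.758 m/s, Re = 9.27×10^5, ε/D = 1.93×10^-4, f = 0.01476, h_1 = f(L/D)V²/2g = 19.69 m
Pipe 2: V = 0.3185 m/s, Re = 3.95×10^5, ε/D = 7.01×10^-4, f = 0.01912, h_2 = f(L/D)V²/2g = 0.3852 m
Series → Q common, losses add: H = Σh = 20.08 m

H ≈ 20.1 m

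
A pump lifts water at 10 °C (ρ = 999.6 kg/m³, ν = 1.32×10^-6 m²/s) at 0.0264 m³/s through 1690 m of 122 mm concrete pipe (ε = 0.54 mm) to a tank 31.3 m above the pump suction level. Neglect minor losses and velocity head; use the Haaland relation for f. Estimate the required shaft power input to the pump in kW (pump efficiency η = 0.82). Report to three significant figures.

P_shaft ≈ 43.7 kW

V = 4Q/(πD²) = 2.258 m/s; Re = 2.09×10^5; ε/D = 0.00443; f = 0.02978
h_f = f(L/D)V²/2g = 107.2 m
Total head H = z + h_f = 31.3 + 107.2 = 138.5 m
P_hyd = ρgQH = 999.6·9.81·0.0264·138.5 = 35.87 kW
P_shaft = P_hyd/η = 35.87/0.82 = 43.74 kW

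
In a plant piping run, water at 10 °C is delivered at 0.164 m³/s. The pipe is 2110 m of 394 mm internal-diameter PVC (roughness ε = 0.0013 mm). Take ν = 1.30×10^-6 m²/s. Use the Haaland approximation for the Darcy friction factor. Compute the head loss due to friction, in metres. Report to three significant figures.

h_f ≈ 6.71 m

V = 4Q/(πD²) = 4·0.164/(π·0.394²) = 1.345 m/s
Re = VD/ν = 1.345·0.394/1.30×10^-6 = 4.08×10^5 → turbulent
ε/D = 0.0013/394 = 3.30×10^-6
Haaland: f = 0.01358
h_f = f(L/D)V²/(2g) = 0.01358·(2110/0.394)·1.345²/(2·9.81) = 6.709 m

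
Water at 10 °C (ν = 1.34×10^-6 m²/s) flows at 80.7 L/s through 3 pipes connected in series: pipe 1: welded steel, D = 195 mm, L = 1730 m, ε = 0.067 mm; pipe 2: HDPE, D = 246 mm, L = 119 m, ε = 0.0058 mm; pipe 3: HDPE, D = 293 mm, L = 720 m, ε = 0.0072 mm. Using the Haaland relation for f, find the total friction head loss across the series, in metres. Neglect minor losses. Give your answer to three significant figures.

Pipe 1: V = 2.702 m/s, Re = 3.93×10^5, ε/D = 3.44×10^-4, f = 0.01675, h_1 = f(L/D)V²/2g = 55.31 m
Pipe 2: V = 1.698 m/s, Re = 3.12×10^5, ε/D = 2.36×10^-5, f = 0.01444, h_2 = f(L/D)V²/2g = 1.027 m
Pipe 3: V = 1.197 m/s, Re = 2.62×10^5, ε/D = 2.46×10^-5, f = 0.01491, h_3 = f(L/D)V²/2g = 2.674 m
Series → Q common, losses add: H = Σh = 59.01 m

H ≈ 59.0 m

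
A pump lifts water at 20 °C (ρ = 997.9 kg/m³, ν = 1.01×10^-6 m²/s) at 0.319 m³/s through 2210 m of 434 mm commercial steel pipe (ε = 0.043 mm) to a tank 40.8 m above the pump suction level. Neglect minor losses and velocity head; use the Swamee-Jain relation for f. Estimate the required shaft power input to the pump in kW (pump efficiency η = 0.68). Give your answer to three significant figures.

P_shaft ≈ 263 kW

V = 4Q/(πD²) = 2.156 m/s; Re = 9.27×10^5; ε/D = 9.91×10^-5; f = 0.01358
h_f = f(L/D)V²/2g = 16.39 m
Total head H = z + h_f = 40.8 + 16.39 = 57.19 m
P_hyd = ρgQH = 997.9·9.81·0.319·57.19 = 178.6 kW
P_shaft = P_hyd/η = 178.6/0.68 = 262.6 kW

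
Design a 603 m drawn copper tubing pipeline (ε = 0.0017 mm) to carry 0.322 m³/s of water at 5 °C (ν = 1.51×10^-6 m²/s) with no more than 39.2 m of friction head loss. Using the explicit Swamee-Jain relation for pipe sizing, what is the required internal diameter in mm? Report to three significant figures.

D ≈ 277 mm

Swamee-Jain (Type III): D = 0.66·[ε^1.25·(LQ²/(gh_f))^4.75 + ν·Q^9.4·(L/(gh_f))^5.2]^0.04
LQ²/(gh_f) = 0.1626; L/(gh_f) = 1.568
Term 1 = ε^1.25·(…)^4.75 = 1.10×10^-11; Term 2 = ν·Q^9.4·(…)^5.2 = 3.70×10^-10
D = 0.66·(1.10×10^-11 + 3.70×10^-10)^0.04 = 0.2772 m = 277 mm
Check: V = 5.34 m/s, Re = 9.79×10^5, f = 0.01180, h_f = 37.2 m ≈ 39.2 m ✓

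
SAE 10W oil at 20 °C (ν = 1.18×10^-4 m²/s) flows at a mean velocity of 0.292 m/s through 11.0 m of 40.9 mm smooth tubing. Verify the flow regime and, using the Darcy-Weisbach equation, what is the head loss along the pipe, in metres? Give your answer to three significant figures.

Re = VD/ν = 0.292·0.04090/1.18×10^-4 = 101 → laminar (Re < 2300)
f = 64/Re = 0.6323
h_f = f(L/D)V²/(2g) = 0.6323·(11.0/0.04090)·0.292²/(2·9.81) = 0.7391 m

h_f ≈ 0.739 m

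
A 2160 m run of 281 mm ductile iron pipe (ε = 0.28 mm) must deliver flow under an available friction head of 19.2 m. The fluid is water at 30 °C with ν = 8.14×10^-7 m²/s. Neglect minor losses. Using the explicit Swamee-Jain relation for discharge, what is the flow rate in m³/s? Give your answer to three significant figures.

Swamee-Jain (Type II): Q = -0.965·√(gD⁵h_f/L)·ln[ε/(3.7D) + √(3.17ν²L/(gD³h_f))]
√(gD⁵h_f/L) = √(9.81·0.281⁵·19.2/2160) = 0.01236
ε/(3.7D) = 2.69×10^-4; √(3.17ν²L/(gD³h_f)) = 3.29×10^-5
Q = -0.965·0.01236·ln(3.023×10^-4) = 0.09666 m³/s
Check: V = 1.56 m/s, Re = 5.38×10^5, f = 0.02030, h_f = 19.3 m ≈ 19.2 m ✓

Q ≈ 0.0967 m³/s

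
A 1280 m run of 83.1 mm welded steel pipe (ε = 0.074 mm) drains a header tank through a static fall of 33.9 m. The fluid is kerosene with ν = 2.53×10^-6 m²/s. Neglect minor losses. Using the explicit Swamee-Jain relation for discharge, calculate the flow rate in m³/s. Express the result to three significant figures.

Swamee-Jain (Type II): Q = -0.965·√(gD⁵h_f/L)·ln[ε/(3.7D) + √(3.17ν²L/(gD³h_f))]
√(gD⁵h_f/L) = √(9.81·0.0831⁵·33.9/1280) = 0.001015
ε/(3.7D) = 2.41×10^-4; √(3.17ν²L/(gD³h_f)) = 3.69×10^-4
Q = -0.965·0.001015·ln(6.096×10^-4) = 0.007249 m³/s
Check: V = 1.34 m/s, Re = 4.39×10^4, f = 0.02431, h_f = 34.1 m ≈ 33.9 m ✓

Q ≈ 0.00725 m³/s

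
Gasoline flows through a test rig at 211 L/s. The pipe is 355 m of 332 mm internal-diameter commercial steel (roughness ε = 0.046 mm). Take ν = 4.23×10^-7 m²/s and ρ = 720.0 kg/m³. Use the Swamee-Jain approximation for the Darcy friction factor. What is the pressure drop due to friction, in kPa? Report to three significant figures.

V = 4Q/(πD²) = 4·0.211/(π·0.332²) = 2.437 m/s
Re = VD/ν = 2.437·0.332/4.23×10^-7 = 1.91×10^6 → turbulent
ε/D = 0.046/332 = 1.39×10^-4
Swamee-Jain: f = 0.01352
h_f = f(L/D)V²/(2g) = 0.01352·(355/0.332)·2.437²/(2·9.81) = 4.379 m
Δp = ρg·h_f = 720.0·9.81·4.379 = 30.93 kPa

Δp ≈ 30.9 kPa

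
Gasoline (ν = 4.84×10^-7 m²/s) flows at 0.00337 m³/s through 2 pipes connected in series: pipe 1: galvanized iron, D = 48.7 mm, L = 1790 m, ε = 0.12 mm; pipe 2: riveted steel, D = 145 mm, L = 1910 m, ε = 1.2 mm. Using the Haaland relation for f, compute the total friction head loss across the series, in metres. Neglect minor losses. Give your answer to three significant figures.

Pipe 1: V = 1.809 m/s, Re = 1.82×10^5, ε/D = 0.00246, f = 0.02557, h_1 = f(L/D)V²/2g = 156.8 m
Pipe 2: V = 0.2041 m/s, Re = 6.11×10^4, ε/D = 0.00828, f = 0.03667, h_2 = f(L/D)V²/2g = 1.025 m
Series → Q common, losses add: H = Σh = 157.8 m

H ≈ 158 m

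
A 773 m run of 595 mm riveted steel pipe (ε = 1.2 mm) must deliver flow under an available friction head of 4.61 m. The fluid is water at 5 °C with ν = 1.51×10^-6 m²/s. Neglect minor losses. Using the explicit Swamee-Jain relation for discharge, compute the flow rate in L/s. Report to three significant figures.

Swamee-Jain (Type II): Q = -0.965·√(gD⁵h_f/L)·ln[ε/(3.7D) + √(3.17ν²L/(gD³h_f))]
√(gD⁵h_f/L) = √(9.81·0.595⁵·4.61/773) = 0.06605
ε/(3.7D) = 5.45×10^-4; √(3.17ν²L/(gD³h_f)) = 2.42×10^-5
Q = -0.965·0.06605·ln(5.693×10^-4) = 0.4762 m³/s
Check: V = 1.71 m/s, Re = 6.75×10^5, f = 0.02384, h_f = 4.63 m ≈ 4.61 m ✓

Q ≈ 476 L/s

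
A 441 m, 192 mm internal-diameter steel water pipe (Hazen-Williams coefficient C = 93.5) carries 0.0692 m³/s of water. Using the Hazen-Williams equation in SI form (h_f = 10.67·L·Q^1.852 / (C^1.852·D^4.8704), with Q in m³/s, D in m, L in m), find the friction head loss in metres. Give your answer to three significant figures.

h_f = 10.67·441·0.0692^1.852 / (93.5^1.852·0.192^4.8704) = 23.18 m

h_f ≈ 23.2 m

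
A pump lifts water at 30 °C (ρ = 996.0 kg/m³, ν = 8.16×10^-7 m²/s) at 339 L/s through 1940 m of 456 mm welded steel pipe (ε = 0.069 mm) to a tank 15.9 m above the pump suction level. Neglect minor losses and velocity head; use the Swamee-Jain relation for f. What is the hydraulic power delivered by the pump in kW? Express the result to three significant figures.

V = 4Q/(πD²) = 2.076 m/s; Re = 1.16×10^6; ε/D = 1.51×10^-4; f = 0.01407
h_f = f(L/D)V²/2g = 13.14 m
Total head H = z + h_f = 15.9 + 13.14 = 29.04 m
P_hyd = ρgQH = 996.0·9.81·0.339·29.04 = 96.20 kW

P_hyd ≈ 96.2 kW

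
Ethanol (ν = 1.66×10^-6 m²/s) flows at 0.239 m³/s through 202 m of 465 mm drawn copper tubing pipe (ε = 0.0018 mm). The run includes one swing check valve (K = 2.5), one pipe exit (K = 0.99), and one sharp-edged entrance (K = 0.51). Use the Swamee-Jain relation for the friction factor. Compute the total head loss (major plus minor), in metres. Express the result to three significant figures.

H_L ≈ 1.01 m

V = 4Q/(πD²) = 1.407 m/s; V²/2g = 0.1009 m
Re = 3.94×10^5, ε/D = 3.87×10^-6 → f = 0.01372 (Swamee-Jain)
Major: h_f = f(L/D)·V²/2g = 0.01372·434.4·0.1009 = 0.6017 m
Minor: ΣK = 4.00; h_m = ΣK·V²/2g = 0.4038 m
Total H_L = 0.6017 + 0.4038 = 1.005 m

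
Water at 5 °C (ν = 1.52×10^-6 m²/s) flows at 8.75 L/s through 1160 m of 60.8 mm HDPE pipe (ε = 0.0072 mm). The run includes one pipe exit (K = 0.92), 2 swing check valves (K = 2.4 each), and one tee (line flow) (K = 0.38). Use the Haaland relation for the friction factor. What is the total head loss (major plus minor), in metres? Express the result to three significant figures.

H_L ≈ 160 m

V = 4Q/(πD²) = 3.014 m/s; V²/2g = 0.4629 m
Re = 1.21×10^5, ε/D = 1.18×10^-4 → f = 0.01774 (Haaland)
Major: h_f = f(L/D)·V²/2g = 0.01774·19079·0.4629 = 156.7 m
Minor: ΣK = 6.10; h_m = ΣK·V²/2g = 2.824 m
Total H_L = 156.7 + 2.824 = 159.5 m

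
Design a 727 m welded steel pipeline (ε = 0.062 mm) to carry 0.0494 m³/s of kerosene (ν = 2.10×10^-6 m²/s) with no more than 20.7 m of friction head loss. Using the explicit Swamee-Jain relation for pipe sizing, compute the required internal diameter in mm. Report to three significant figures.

Swamee-Jain (Type III): D = 0.66·[ε^1.25·(LQ²/(gh_f))^4.75 + ν·Q^9.4·(L/(gh_f))^5.2]^0.04
LQ²/(gh_f) = 0.008737; L/(gh_f) = 3.580
Term 1 = ε^1.25·(…)^4.75 = 9.16×10^-16; Term 2 = ν·Q^9.4·(…)^5.2 = 8.39×10^-16
D = 0.66·(9.16×10^-16 + 8.39×10^-16)^0.04 = 0.1696 m = 170 mm
Check: V = 2.19 m/s, Re = 1.77×10^5, f = 0.01843, h_f = 19.3 m ≈ 20.7 m ✓

D ≈ 170 mm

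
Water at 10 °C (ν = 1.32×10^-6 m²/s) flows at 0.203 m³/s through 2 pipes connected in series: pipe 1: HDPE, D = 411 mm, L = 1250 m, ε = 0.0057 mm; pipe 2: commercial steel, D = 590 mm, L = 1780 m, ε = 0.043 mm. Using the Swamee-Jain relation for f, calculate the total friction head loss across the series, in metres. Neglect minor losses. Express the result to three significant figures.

Pipe 1: V = 1.530 m/s, Re = 4.76×10^5, ε/D = 1.39×10^-5, f = 0.01342, h_1 = f(L/D)V²/2g = 4.870 m
Pipe 2: V = 0.7425 m/s, Re = 3.32×10^5, ε/D = 7.29×10^-5, f = 0.01495, h_2 = f(L/D)V²/2g = 1.267 m
Series → Q common, losses add: H = Σh = 6.138 m

H ≈ 6.14 m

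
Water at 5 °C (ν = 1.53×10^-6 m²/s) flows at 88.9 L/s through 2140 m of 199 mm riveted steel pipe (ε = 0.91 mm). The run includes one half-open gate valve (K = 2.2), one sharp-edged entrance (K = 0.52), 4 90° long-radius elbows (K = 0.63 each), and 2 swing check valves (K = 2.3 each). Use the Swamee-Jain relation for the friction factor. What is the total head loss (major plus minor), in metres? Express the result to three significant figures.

V = 4Q/(πD²) = 2.858 m/s; V²/2g = 0.4164 m
Re = 3.72×10^5, ε/D = 0.00457 → f = 0.02996 (Swamee-Jain)
Major: h_f = f(L/D)·V²/2g = 0.02996·10754·0.4164 = 134.1 m
Minor: ΣK = 9.84; h_m = ΣK·V²/2g = 4.097 m
Total H_L = 134.1 + 4.097 = 138.2 m

H_L ≈ 138 m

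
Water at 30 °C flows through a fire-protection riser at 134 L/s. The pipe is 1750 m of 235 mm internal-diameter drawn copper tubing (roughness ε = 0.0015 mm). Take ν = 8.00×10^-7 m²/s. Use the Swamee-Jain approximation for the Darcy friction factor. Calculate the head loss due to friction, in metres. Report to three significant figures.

V = 4Q/(πD²) = 4·0.134/(π·0.235²) = 3.089 m/s
Re = VD/ν = 3.089·0.235/8.00×10^-7 = 9.08×10^5 → turbulent
ε/D = 0.0015/235 = 6.38×10^-6
Swamee-Jain: f = 0.01195
h_f = f(L/D)V²/(2g) = 0.01195·(1750/0.235)·3.089²/(2·9.81) = 43.29 m

h_f ≈ 43.3 m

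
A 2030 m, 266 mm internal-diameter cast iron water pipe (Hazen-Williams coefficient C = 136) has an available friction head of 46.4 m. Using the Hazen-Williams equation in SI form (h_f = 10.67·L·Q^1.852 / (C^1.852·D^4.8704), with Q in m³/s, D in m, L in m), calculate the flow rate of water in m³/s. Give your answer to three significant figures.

Rearranging: Q = [h_f·C^1.852·D^4.8704 / (10.67·L)]^(1/1.852)
Q = [46.4·136^1.852·0.266^4.8704 / (10.67·2030)]^0.540 = 0.1513 m³/s

Q ≈ 0.151 m³/s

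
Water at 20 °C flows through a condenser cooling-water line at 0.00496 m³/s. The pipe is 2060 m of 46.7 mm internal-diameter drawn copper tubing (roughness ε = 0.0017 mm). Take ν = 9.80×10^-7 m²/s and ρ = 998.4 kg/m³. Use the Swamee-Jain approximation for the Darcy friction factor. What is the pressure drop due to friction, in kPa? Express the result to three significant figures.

V = 4Q/(πD²) = 4·0.00496/(π·0.0467²) = 2.896 m/s
Re = VD/ν = 2.896·0.0467/9.80×10^-7 = 1.38×10^5 → turbulent
ε/D = 0.0017/46.7 = 3.64×10^-5
Swamee-Jain: f = 0.01698
h_f = f(L/D)V²/(2g) = 0.01698·(2060/0.0467)·2.896²/(2·9.81) = 320.2 m
Δp = ρg·h_f = 998.4·9.81·320.2 = 3136 kPa

Δp ≈ 3140 kPa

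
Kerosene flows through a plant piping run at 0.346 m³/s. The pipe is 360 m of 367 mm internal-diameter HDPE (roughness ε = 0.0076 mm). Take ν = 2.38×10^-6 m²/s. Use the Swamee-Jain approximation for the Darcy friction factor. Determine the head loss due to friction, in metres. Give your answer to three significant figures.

h_f ≈ 7.17 m

V = 4Q/(πD²) = 4·0.346/(π·0.367²) = 3.271 m/s
Re = VD/ν = 3.271·0.367/2.38×10^-6 = 5.04×10^5 → turbulent
ε/D = 0.0076/367 = 2.07×10^-5
Swamee-Jain: f = 0.01340
h_f = f(L/D)V²/(2g) = 0.01340·(360/0.367)·3.271²/(2·9.81) = 7.166 m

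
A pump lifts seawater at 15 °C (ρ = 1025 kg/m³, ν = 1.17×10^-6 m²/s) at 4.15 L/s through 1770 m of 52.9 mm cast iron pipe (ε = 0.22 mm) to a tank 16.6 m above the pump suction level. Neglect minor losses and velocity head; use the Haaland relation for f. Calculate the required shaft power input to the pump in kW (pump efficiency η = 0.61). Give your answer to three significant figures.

P_shaft ≈ 13.6 kW

V = 4Q/(πD²) = 1.888 m/s; Re = 8.54×10^4; ε/D = 0.00416; f = 0.02991
h_f = f(L/D)V²/2g = 181.9 m
Total head H = z + h_f = 16.6 + 181.9 = 198.5 m
P_hyd = ρgQH = 1025·9.81·0.00415·198.5 = 8.282 kW
P_shaft = P_hyd/η = 8.282/0.61 = 13.58 kW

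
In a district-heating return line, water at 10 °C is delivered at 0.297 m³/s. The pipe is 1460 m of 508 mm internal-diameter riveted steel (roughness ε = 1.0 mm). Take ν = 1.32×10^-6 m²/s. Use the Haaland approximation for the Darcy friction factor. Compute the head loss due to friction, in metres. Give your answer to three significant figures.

h_f ≈ 7.44 m

V = 4Q/(πD²) = 4·0.297/(π·0.508²) = 1.465 m/s
Re = VD/ν = 1.465·0.508/1.32×10^-6 = 5.64×10^5 → turbulent
ε/D = 1.0/508 = 0.00197
Haaland: f = 0.02366
h_f = f(L/D)V²/(2g) = 0.02366·(1460/0.508)·1.465²/(2·9.81) = 7.441 m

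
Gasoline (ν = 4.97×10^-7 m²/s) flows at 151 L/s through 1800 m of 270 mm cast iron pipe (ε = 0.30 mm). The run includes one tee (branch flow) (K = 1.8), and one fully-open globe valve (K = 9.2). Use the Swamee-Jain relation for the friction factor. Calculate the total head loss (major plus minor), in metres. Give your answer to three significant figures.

V = 4Q/(πD²) = 2.637 m/s; V²/2g = 0.3545 m
Re = 1.43×10^6, ε/D = 0.00111 → f = 0.02042 (Swamee-Jain)
Major: h_f = f(L/D)·V²/2g = 0.02042·6667·0.3545 = 48.25 m
Minor: ΣK = 11.0; h_m = ΣK·V²/2g = 3.900 m
Total H_L = 48.25 + 3.900 = 52.15 m

H_L ≈ 52.2 m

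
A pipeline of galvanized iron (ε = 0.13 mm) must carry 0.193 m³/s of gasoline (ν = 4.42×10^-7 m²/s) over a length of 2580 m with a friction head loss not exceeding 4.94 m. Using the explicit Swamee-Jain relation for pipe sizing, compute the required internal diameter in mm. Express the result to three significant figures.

D ≈ 484 mm

Swamee-Jain (Type III): D = 0.66·[ε^1.25·(LQ²/(gh_f))^4.75 + ν·Q^9.4·(L/(gh_f))^5.2]^0.04
LQ²/(gh_f) = 1.983; L/(gh_f) = 53.24
Term 1 = ε^1.25·(…)^4.75 = 3.59×10^-4; Term 2 = ν·Q^9.4·(…)^5.2 = 8.05×10^-5
D = 0.66·(3.59×10^-4 + 8.05×10^-5)^0.04 = 0.4845 m = 484 mm
Check: V = 1.05 m/s, Re = 1.15×10^6, f = 0.01537, h_f = 4.57 m ≈ 4.94 m ✓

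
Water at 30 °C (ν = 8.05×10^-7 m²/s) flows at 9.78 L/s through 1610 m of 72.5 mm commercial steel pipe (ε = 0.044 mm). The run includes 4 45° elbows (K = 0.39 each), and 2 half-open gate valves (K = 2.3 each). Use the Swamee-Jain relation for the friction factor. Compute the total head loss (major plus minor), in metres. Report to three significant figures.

V = 4Q/(πD²) = 2.369 m/s; V²/2g = 0.2861 m
Re = 2.13×10^5, ε/D = 6.07×10^-4 → f = 0.01938 (Swamee-Jain)
Major: h_f = f(L/D)·V²/2g = 0.01938·22207·0.2861 = 123.1 m
Minor: ΣK = 6.16; h_m = ΣK·V²/2g = 1.762 m
Total H_L = 123.1 + 1.762 = 124.8 m

H_L ≈ 125 m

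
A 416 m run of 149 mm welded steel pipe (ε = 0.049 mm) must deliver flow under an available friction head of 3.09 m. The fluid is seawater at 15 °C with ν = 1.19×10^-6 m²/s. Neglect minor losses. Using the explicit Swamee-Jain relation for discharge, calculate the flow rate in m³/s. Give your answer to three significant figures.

Q ≈ 0.0187 m³/s

Swamee-Jain (Type II): Q = -0.965·√(gD⁵h_f/L)·ln[ε/(3.7D) + √(3.17ν²L/(gD³h_f))]
√(gD⁵h_f/L) = √(9.81·0.149⁵·3.09/416) = 0.002313
ε/(3.7D) = 8.89×10^-5; √(3.17ν²L/(gD³h_f)) = 1.36×10^-4
Q = -0.965·0.002313·ln(2.253×10^-4) = 0.01875 m³/s
Check: V = 1.08 m/s, Re = 1.35×10^5, f = 0.01884, h_f = 3.10 m ≈ 3.09 m ✓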